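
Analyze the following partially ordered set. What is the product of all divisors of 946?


Divisors of 946: [1, 2, 11, 22, 43, 86, 473, 946]
Product = n^(d(n)/2) = 946^(8/2)
Product = 800874647056


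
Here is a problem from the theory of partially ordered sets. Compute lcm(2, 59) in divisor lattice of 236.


In a divisor lattice, join = lcm (least common multiple).
gcd(2,59) = 1
lcm(2,59) = 2*59/gcd = 118/1 = 118


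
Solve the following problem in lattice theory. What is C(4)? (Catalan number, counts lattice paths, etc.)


C(n) = C(2n, n) / (n+1).
C(8, 4) = 70
C(4) = 70 / 5 = 14


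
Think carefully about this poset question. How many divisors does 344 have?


Divisors of 344: [1, 2, 4, 8, 43, 86, 172, 344]
Count: 8


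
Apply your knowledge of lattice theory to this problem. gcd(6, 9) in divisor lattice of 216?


Meet=gcd.
gcd(6,9)=3


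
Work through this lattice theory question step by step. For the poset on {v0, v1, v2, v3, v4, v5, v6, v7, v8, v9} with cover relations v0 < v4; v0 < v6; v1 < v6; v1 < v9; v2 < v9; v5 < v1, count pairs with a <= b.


The order relation is {(a,b) : a <= b}, reflexive so it includes (a,a).
Examples: (v0,v0), (v0,v4), (v0,v6), (v1,v1), (v1,v6), ...
Total ordered pairs: 18


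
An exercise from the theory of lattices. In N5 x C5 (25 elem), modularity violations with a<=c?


Modular law: if a <= c then a v (b ^ c) = (a v b) ^ c.
Check all triples (a,b,c) with a <= c among 25 elements.
  e.g. a=(a,0), b=(c,0), c=(b,0): lhs=(a,0) != rhs=(b,0)
  e.g. a=(a,0), b=(c,1), c=(b,0): lhs=(a,0) != rhs=(b,0)
Total violating triples: 75


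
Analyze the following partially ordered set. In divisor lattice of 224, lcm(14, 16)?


Join=lcm.
gcd(14,16)=2
lcm=112


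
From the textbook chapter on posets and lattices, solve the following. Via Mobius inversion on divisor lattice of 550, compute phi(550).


phi(n) = n * prod_{p|n} (1 - 1/p).
Prime divisors of 550: [2, 5, 11]
phi(550) = 550 * (1 - 1/2) * (1 - 1/5) * (1 - 1/11)
phi(550) = 200


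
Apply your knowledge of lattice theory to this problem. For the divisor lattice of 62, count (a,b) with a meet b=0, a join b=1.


Complement pair (a,b): a meet b = bottom, a join b = top.
Here: gcd(a,b)=1 and lcm(a,b)=62, i.e. a*b=62 with a,b coprime.
Pairs found: (1,62), (2,31), (31,2), (62,1)
Total ordered pairs: 4


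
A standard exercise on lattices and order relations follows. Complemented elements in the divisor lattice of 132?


An element a is complemented if some b has a meet b = bottom, a join b = top.
a is complemented iff gcd(a, n/a)=1, i.e. a is a unitary divisor of 132.
Complemented elements: 1, 3, 4, 11, 12, 33, ... (2 more)
Count: 8


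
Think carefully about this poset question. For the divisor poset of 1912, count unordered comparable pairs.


A comparable pair {a,b} has a < b or b < a in the order.
Count unordered pairs where one element is strictly below the other.
Examples: {1,2}, {1,4}, {1,8}, {1,239}, ...
Total comparable pairs: 22


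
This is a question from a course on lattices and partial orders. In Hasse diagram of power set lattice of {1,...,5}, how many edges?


A cover relation a -< b holds when a < b with no c strictly between.
Cover relations:
  {} -< {1}
  {} -< {2}
  {} -< {3}
  {} -< {4}
  {} -< {5}
  {1} -< {1,2}
  {1} -< {1,3}
  {1} -< {1,4}
  ...72 more
Total: 80


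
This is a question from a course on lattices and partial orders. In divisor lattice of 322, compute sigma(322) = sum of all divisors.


sigma(n) = sum of divisors.
Divisors of 322: [1, 2, 7, 14, 23, 46, 161, 322]
Sum = 576


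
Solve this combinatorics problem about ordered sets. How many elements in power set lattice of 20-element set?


Power set = 2^n.
2^20 = 1048576


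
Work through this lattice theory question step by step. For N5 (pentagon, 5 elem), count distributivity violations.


Distributive law: a ^ (b v c) = (a ^ b) v (a ^ c).
Check all 5^3 = 125 ordered triples (a,b,c).
  e.g. a=b, b=a, c=c: lhs=b != rhs=a
  e.g. a=b, b=c, c=a: lhs=b != rhs=a
Total violating triples: 2


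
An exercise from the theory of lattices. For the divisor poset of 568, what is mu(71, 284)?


In a divisor lattice, mu(a,b) = mu(b/a) where mu is the classical Mobius function.
b/a = 284/71 = 4
Prime factorization of 4: primes [2]
4 is not squarefree, so mu(4) = 0


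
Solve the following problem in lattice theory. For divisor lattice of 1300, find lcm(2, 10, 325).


In a divisor lattice, join = lcm (least common multiple).
Compute lcm iteratively: start with first element, then lcm(current, next).
Elements: [2, 10, 325]
lcm(2,10) = 10
lcm(10,325) = 650
Final lcm = 650


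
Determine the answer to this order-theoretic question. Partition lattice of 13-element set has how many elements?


B(n) = number of set partitions of an n-element set.
B(n) satisfies the recurrence: B(n+1) = sum_k C(n,k)*B(k).
B(13) = 27644437


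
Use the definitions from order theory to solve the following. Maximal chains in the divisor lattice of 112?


A maximal chain goes from the minimum element to a maximal element via cover relations.
Counting all min-to-max paths in the cover graph.
Total maximal chains: 5


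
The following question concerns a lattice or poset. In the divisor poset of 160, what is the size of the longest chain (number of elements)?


A chain is a totally ordered subset; we count the number of elements in a maximum chain.
Compute, for each element x, the size of the longest chain ending at x:
  1: 1
  2: 2
  5: 2
  4: 3
  8: 4
  10: 3
  ...
A maximum chain: 1 < 2 < 4 < 8 < 16 < 32 < 160
Number of elements in the longest chain: 7


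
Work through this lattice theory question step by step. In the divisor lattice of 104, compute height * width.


Height = length of longest chain minus 1; width = size of largest antichain.
A maximum chain: 1 | 13 | 26 | 52 | 104  (height 4).
A maximum antichain: {2, 13}  (width 2).
Product = 4 * 2 = 8


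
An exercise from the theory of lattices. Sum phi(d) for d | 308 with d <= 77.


Divisors of 308 up to 77: [1, 2, 4, 7, 11, 14, 22, 28, 44, 77]
phi values: [1, 1, 2, 6, 10, 6, 10, 12, 20, 60]
Sum = 128


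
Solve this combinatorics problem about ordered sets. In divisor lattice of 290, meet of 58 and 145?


In a divisor lattice, meet = gcd (greatest common divisor).
By Euclidean algorithm or factoring: gcd(58,145) = 29


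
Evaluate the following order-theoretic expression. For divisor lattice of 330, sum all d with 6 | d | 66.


Interval [6,66] in divisors of 330: [6, 66]
Sum = 72


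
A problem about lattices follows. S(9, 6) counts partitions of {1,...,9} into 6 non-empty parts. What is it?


S(n,k) = k*S(n-1,k) + S(n-1,k-1).
S(8,6) = 266, S(8,5) = 1050
S(9,6) = 6*266 + 1050 = 1596 + 1050
S(9,6) = 2646


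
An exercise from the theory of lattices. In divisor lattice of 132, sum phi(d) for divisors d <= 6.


Divisors of 132 up to 6: [1, 2, 3, 4, 6]
phi values: [1, 1, 2, 2, 2]
Sum = 8


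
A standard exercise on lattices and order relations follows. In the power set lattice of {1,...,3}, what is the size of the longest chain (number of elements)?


A chain is a totally ordered subset; we count the number of elements in a maximum chain.
Compute, for each element x, the size of the longest chain ending at x:
  {}: 1
  {1}: 2
  {2}: 2
  {3}: 2
  {1,2}: 3
  {1,3}: 3
  ...
A maximum chain: {} < {1} < {1,2} < {1,2,3}
Number of elements in the longest chain: 4


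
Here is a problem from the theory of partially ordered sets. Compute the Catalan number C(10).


C(n) = C(2n, n) / (n+1).
C(20, 10) = 184756
C(10) = 184756 / 11 = 16796


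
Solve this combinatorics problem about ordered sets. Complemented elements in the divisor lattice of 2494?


An element a is complemented if some b has a meet b = bottom, a join b = top.
a is complemented iff gcd(a, n/a)=1, i.e. a is a unitary divisor of 2494.
Complemented elements: 1, 2, 29, 43, 58, 86, ... (2 more)
Count: 8


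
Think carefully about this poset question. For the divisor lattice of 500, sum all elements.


sigma(n) = sum of divisors.
Divisors of 500: [1, 2, 4, 5, 10, 20, 25, 50, 100, 125, 250, 500]
Sum = 1092


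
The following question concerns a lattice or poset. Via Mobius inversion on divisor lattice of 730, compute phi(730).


phi(n) = n * prod_{p|n} (1 - 1/p).
Prime divisors of 730: [2, 5, 73]
phi(730) = 730 * (1 - 1/2) * (1 - 1/5) * (1 - 1/73)
phi(730) = 288


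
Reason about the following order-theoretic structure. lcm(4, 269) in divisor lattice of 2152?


Join=lcm.
gcd(4,269)=1
lcm=1076


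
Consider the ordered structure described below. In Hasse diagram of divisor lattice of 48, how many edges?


A cover relation a -< b holds when a < b with no c strictly between.
Cover relations:
  1 -< 2
  1 -< 3
  2 -< 4
  2 -< 6
  3 -< 6
  4 -< 8
  4 -< 12
  6 -< 12
  ...5 more
Total: 13


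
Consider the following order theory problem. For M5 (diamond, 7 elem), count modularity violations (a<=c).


Modular law: if a <= c then a v (b ^ c) = (a v b) ^ c.
Check all triples (a,b,c) with a <= c among 7 elements.
This lattice is modular (diamonds M_m and their chain-products are modular).
Total violating triples: 0


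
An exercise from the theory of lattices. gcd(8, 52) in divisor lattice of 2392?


Meet=gcd.
gcd(8,52)=4


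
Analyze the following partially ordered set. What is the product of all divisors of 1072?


Divisors of 1072: [1, 2, 4, 8, 16, 67, 134, 268, 536, 1072]
Product = n^(d(n)/2) = 1072^(10/2)
Product = 1415708784197632


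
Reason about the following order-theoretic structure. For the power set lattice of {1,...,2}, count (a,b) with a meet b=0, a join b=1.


Complement pair (a,b): a meet b = bottom, a join b = top.
Here: A intersect B = {} and A union B = {1,...,2}.
Pairs found: ({},{1,2}), ({1},{2}), ({2},{1}), ({1,2},{})
Total ordered pairs: 4


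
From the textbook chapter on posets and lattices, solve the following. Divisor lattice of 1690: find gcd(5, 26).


In a divisor lattice, meet = gcd (greatest common divisor).
By Euclidean algorithm or factoring: gcd(5,26) = 1


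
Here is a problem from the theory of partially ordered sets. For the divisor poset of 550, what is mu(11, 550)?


In a divisor lattice, mu(a,b) = mu(b/a) where mu is the classical Mobius function.
b/a = 550/11 = 50
Prime factorization of 50: primes [2, 5]
50 is not squarefree, so mu(50) = 0


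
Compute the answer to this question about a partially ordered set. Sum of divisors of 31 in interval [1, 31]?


Interval [1,31] in divisors of 31: [1, 31]
Sum = 32


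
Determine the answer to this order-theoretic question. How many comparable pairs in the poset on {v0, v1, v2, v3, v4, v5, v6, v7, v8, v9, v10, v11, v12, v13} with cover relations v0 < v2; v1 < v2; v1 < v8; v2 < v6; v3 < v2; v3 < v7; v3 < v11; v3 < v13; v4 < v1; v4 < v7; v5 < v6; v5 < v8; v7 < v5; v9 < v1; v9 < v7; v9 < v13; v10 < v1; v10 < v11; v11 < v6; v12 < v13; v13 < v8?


A comparable pair {a,b} has a < b or b < a in the order.
Count unordered pairs where one element is strictly below the other.
Examples: {v0,v2}, {v0,v6}, {v1,v2}, {v1,v4}, ...
Total comparable pairs: 40


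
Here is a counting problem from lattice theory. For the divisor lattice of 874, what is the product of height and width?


Height = length of longest chain minus 1; width = size of largest antichain.
A maximum chain: 1 | 23 | 437 | 874  (height 3).
A maximum antichain: {2, 19, 23}  (width 3).
Product = 3 * 3 = 9


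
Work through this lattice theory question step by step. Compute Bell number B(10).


B(n) = number of set partitions of an n-element set.
B(n) satisfies the recurrence: B(n+1) = sum_k C(n,k)*B(k).
B(10) = 115975


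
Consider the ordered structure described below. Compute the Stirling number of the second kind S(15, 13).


S(n,k) = k*S(n-1,k) + S(n-1,k-1).
S(14,13) = 91, S(14,12) = 3367
S(15,13) = 13*91 + 3367 = 1183 + 3367
S(15,13) = 4550


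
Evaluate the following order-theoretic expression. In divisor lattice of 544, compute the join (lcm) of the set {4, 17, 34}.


In a divisor lattice, join = lcm (least common multiple).
Compute lcm iteratively: start with first element, then lcm(current, next).
Elements: [4, 17, 34]
lcm(4,17) = 68
lcm(68,34) = 68
Final lcm = 68


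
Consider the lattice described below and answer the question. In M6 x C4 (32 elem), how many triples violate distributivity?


Distributive law: a ^ (b v c) = (a ^ b) v (a ^ c).
Check all 32^3 = 32768 ordered triples (a,b,c).
  e.g. a=(a1,0), b=(a2,0), c=(a3,0): lhs=(a1,0) != rhs=(0,0)
  e.g. a=(a1,0), b=(a2,0), c=(a3,1): lhs=(a1,0) != rhs=(0,0)
Total violating triples: 7680


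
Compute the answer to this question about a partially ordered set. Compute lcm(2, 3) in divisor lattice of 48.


In a divisor lattice, join = lcm (least common multiple).
gcd(2,3) = 1
lcm(2,3) = 2*3/gcd = 6/1 = 6


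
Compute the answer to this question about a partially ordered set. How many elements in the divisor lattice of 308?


Divisors of 308: [1, 2, 4, 7, 11, 14, 22, 28, 44, 77, 154, 308]
Count: 12


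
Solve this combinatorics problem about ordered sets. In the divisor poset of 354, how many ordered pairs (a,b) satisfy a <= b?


The order relation is {(a,b) : a <= b}, reflexive so it includes (a,a).
Examples: (1,1), (1,118), (1,177), (1,2), (1,3), ...
Total ordered pairs: 27


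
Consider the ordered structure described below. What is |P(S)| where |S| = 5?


Power set = 2^n.
2^5 = 32


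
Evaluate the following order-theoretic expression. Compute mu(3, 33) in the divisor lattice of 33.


In a divisor lattice, mu(a,b) = mu(b/a) where mu is the classical Mobius function.
b/a = 33/3 = 11
Prime factorization of 11: primes [11]
11 is squarefree with 1 prime factor(s), so mu(11) = (-1)^1 = -1


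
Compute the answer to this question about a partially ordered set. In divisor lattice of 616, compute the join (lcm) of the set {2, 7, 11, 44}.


In a divisor lattice, join = lcm (least common multiple).
Compute lcm iteratively: start with first element, then lcm(current, next).
Elements: [2, 7, 11, 44]
lcm(2,7) = 14
lcm(14,11) = 154
lcm(154,44) = 308
Final lcm = 308


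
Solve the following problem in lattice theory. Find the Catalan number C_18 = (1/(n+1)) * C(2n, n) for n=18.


C(n) = C(2n, n) / (n+1).
C(36, 18) = 9075135300
C(18) = 9075135300 / 19 = 477638700


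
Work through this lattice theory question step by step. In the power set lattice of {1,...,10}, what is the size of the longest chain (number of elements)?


A chain is a totally ordered subset; we count the number of elements in a maximum chain.
Compute, for each element x, the size of the longest chain ending at x:
  {}: 1
  {1}: 2
  {2}: 2
  {3}: 2
  {4}: 2
  {5}: 2
  ...
A maximum chain: {} < {1} < {1,2} < {1,2,3} < {1,2,3,4} < {1,2,3,4,5} < {1,2,3,4,5,6} < {1,2,3,4,5,6,7} < {1,2,3,4,5,6,7,8} < {1,2,3,4,5,6,7,8,9} < {1,2,3,4,5,6,7,8,9,10}
Number of elements in the longest chain: 11


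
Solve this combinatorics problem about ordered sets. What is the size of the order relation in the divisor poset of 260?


The order relation is {(a,b) : a <= b}, reflexive so it includes (a,a).
Examples: (1,1), (1,10), (1,13), (1,130), (1,2), ...
Total ordered pairs: 54


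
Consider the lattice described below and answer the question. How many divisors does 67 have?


Divisors of 67: [1, 67]
Count: 2


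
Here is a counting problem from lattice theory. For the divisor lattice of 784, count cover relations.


A cover relation a -< b holds when a < b with no c strictly between.
Cover relations:
  1 -< 2
  1 -< 7
  2 -< 4
  2 -< 14
  4 -< 8
  4 -< 28
  7 -< 14
  7 -< 49
  ...14 more
Total: 22


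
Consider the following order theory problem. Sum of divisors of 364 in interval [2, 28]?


Interval [2,28] in divisors of 364: [2, 4, 14, 28]
Sum = 48


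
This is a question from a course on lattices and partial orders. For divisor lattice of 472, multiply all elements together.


Divisors of 472: [1, 2, 4, 8, 59, 118, 236, 472]
Product = n^(d(n)/2) = 472^(8/2)
Product = 49632710656


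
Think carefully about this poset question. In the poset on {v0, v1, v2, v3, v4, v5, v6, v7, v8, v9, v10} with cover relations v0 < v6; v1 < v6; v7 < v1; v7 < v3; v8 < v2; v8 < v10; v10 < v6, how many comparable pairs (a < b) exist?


A comparable pair {a,b} has a < b or b < a in the order.
Count unordered pairs where one element is strictly below the other.
Examples: {v0,v6}, {v1,v6}, {v1,v7}, {v2,v8}, ...
Total comparable pairs: 9


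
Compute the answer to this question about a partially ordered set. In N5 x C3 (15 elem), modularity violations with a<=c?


Modular law: if a <= c then a v (b ^ c) = (a v b) ^ c.
Check all triples (a,b,c) with a <= c among 15 elements.
  e.g. a=(a,0), b=(c,0), c=(b,0): lhs=(a,0) != rhs=(b,0)
  e.g. a=(a,0), b=(c,1), c=(b,0): lhs=(a,0) != rhs=(b,0)
Total violating triples: 18


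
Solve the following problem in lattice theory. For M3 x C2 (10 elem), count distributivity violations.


Distributive law: a ^ (b v c) = (a ^ b) v (a ^ c).
Check all 10^3 = 1000 ordered triples (a,b,c).
  e.g. a=(a1,0), b=(a2,0), c=(a3,0): lhs=(a1,0) != rhs=(0,0)
  e.g. a=(a1,0), b=(a2,0), c=(a3,1): lhs=(a1,0) != rhs=(0,0)
Total violating triples: 48


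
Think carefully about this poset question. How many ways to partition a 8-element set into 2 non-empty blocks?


S(n,k) = k*S(n-1,k) + S(n-1,k-1).
S(7,2) = 63, S(7,1) = 1
S(8,2) = 2*63 + 1 = 126 + 1
S(8,2) = 127


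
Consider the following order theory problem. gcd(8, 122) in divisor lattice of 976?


Meet=gcd.
gcd(8,122)=2


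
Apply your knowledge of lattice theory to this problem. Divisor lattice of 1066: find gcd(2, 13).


In a divisor lattice, meet = gcd (greatest common divisor).
By Euclidean algorithm or factoring: gcd(2,13) = 1


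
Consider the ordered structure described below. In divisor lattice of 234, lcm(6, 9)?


Join=lcm.
gcd(6,9)=3
lcm=18


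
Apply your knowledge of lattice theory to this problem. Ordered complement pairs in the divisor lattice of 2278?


Complement pair (a,b): a meet b = bottom, a join b = top.
Here: gcd(a,b)=1 and lcm(a,b)=2278, i.e. a*b=2278 with a,b coprime.
Pairs found: (1,2278), (2,1139), (17,134), (34,67), ... (4 more)
Total ordered pairs: 8


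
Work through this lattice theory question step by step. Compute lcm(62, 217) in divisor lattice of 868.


In a divisor lattice, join = lcm (least common multiple).
gcd(62,217) = 31
lcm(62,217) = 62*217/gcd = 13454/31 = 434


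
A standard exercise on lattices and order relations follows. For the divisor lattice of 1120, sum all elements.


sigma(n) = sum of divisors.
Divisors of 1120: [1, 2, 4, 5, 7, 8, 10, 14, 16, 20, 28, 32, 35, 40, 56, 70, 80, 112, 140, 160, 224, 280, 560, 1120]
Sum = 3024


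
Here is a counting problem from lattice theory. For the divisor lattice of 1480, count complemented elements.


An element a is complemented if some b has a meet b = bottom, a join b = top.
a is complemented iff gcd(a, n/a)=1, i.e. a is a unitary divisor of 1480.
Complemented elements: 1, 5, 8, 37, 40, 185, ... (2 more)
Count: 8


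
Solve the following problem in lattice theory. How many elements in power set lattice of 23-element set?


Power set = 2^n.
2^23 = 8388608


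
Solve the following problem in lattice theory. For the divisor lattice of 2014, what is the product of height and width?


Height = length of longest chain minus 1; width = size of largest antichain.
A maximum chain: 1 | 53 | 1007 | 2014  (height 3).
A maximum antichain: {2, 19, 53}  (width 3).
Product = 3 * 3 = 9


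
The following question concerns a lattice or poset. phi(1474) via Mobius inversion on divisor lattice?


phi(n) = n * prod_{p|n} (1 - 1/p).
Prime divisors of 1474: [2, 11, 67]
phi(1474) = 1474 * (1 - 1/2) * (1 - 1/11) * (1 - 1/67)
phi(1474) = 660


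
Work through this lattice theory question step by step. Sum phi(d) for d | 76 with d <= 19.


Divisors of 76 up to 19: [1, 2, 4, 19]
phi values: [1, 1, 2, 18]
Sum = 22


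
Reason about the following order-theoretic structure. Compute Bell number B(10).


B(n) = number of set partitions of an n-element set.
B(n) satisfies the recurrence: B(n+1) = sum_k C(n,k)*B(k).
B(10) = 115975


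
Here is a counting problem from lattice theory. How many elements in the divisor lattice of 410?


Divisors of 410: [1, 2, 5, 10, 41, 82, 205, 410]
Count: 8


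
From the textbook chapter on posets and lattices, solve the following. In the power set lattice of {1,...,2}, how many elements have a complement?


An element a is complemented if some b has a meet b = bottom, a join b = top.
every subset A has complement S\A, so all elements are complemented.
Complemented elements: {}, {1}, {2}, {1,2}
Count: 4


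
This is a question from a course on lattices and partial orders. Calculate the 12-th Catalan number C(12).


C(n) = C(2n, n) / (n+1).
C(24, 12) = 2704156
C(12) = 2704156 / 13 = 208012


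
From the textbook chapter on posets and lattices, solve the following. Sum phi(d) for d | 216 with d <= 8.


Divisors of 216 up to 8: [1, 2, 3, 4, 6, 8]
phi values: [1, 1, 2, 2, 2, 4]
Sum = 12


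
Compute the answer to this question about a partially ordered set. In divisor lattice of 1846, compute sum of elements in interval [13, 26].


Interval [13,26] in divisors of 1846: [13, 26]
Sum = 39


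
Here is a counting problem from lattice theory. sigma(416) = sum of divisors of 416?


sigma(n) = sum of divisors.
Divisors of 416: [1, 2, 4, 8, 13, 16, 26, 32, 52, 104, 208, 416]
Sum = 882


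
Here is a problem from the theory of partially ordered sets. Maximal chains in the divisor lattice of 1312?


A maximal chain goes from the minimum element to a maximal element via cover relations.
Counting all min-to-max paths in the cover graph.
Total maximal chains: 6


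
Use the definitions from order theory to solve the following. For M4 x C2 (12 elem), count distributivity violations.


Distributive law: a ^ (b v c) = (a ^ b) v (a ^ c).
Check all 12^3 = 1728 ordered triples (a,b,c).
  e.g. a=(a1,0), b=(a2,0), c=(a3,0): lhs=(a1,0) != rhs=(0,0)
  e.g. a=(a1,0), b=(a2,0), c=(a3,1): lhs=(a1,0) != rhs=(0,0)
Total violating triples: 192


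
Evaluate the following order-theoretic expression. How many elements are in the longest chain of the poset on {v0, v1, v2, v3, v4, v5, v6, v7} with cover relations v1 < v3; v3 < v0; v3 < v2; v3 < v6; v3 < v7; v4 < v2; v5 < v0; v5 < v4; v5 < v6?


A chain is a totally ordered subset; we count the number of elements in a maximum chain.
Compute, for each element x, the size of the longest chain ending at x:
  v1: 1
  v5: 1
  v3: 2
  v4: 2
  v7: 3
  v0: 3
  ...
A maximum chain: v1 < v3 < v0
Number of elements in the longest chain: 3


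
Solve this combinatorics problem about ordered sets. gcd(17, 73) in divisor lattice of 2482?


Meet=gcd.
gcd(17,73)=1


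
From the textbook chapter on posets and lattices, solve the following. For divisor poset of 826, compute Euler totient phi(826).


phi(n) = n * prod_{p|n} (1 - 1/p).
Prime divisors of 826: [2, 7, 59]
phi(826) = 826 * (1 - 1/2) * (1 - 1/7) * (1 - 1/59)
phi(826) = 348


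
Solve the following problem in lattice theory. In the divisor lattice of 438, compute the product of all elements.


Divisors of 438: [1, 2, 3, 6, 73, 146, 219, 438]
Product = n^(d(n)/2) = 438^(8/2)
Product = 36804120336


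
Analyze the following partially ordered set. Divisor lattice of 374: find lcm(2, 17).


In a divisor lattice, join = lcm (least common multiple).
gcd(2,17) = 1
lcm(2,17) = 2*17/gcd = 34/1 = 34


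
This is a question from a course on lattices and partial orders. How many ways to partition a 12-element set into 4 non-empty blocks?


S(n,k) = k*S(n-1,k) + S(n-1,k-1).
S(11,4) = 145750, S(11,3) = 28501
S(12,4) = 4*145750 + 28501 = 583000 + 28501
S(12,4) = 611501


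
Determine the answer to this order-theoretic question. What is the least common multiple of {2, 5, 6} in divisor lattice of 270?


In a divisor lattice, join = lcm (least common multiple).
Compute lcm iteratively: start with first element, then lcm(current, next).
Elements: [2, 5, 6]
lcm(2,5) = 10
lcm(10,6) = 30
Final lcm = 30


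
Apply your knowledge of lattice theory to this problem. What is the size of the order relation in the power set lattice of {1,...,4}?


The order relation is {(a,b) : a <= b}, reflexive so it includes (a,a).
Examples: ({},{}), ({},{1,2}), ({},{1,2,3}), ({},{1,2,3,4}), ({},{1,2,4}), ...
Total ordered pairs: 81


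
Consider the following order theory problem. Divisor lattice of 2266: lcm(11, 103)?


Join=lcm.
gcd(11,103)=1
lcm=1133


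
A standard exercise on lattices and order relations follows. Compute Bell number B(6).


B(n) = number of set partitions of an n-element set.
B(n) satisfies the recurrence: B(n+1) = sum_k C(n,k)*B(k).
B(6) = 203


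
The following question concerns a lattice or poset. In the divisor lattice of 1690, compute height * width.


Height = length of longest chain minus 1; width = size of largest antichain.
A maximum chain: 1 | 13 | 169 | 845 | 1690  (height 4).
A maximum antichain: {10, 26, 65, 169}  (width 4).
Product = 4 * 4 = 16


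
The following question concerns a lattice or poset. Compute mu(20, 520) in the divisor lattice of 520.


In a divisor lattice, mu(a,b) = mu(b/a) where mu is the classical Mobius function.
b/a = 520/20 = 26
Prime factorization of 26: primes [2, 13]
26 is squarefree with 2 prime factor(s), so mu(26) = (-1)^2 = 1


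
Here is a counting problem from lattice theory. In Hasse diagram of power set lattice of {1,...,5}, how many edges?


A cover relation a -< b holds when a < b with no c strictly between.
Cover relations:
  {} -< {1}
  {} -< {2}
  {} -< {3}
  {} -< {4}
  {} -< {5}
  {1} -< {1,2}
  {1} -< {1,3}
  {1} -< {1,4}
  ...72 more
Total: 80


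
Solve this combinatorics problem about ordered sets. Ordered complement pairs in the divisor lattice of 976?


Complement pair (a,b): a meet b = bottom, a join b = top.
Here: gcd(a,b)=1 and lcm(a,b)=976, i.e. a*b=976 with a,b coprime.
Pairs found: (1,976), (16,61), (61,16), (976,1)
Total ordered pairs: 4


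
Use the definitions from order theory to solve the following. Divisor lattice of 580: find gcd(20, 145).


In a divisor lattice, meet = gcd (greatest common divisor).
By Euclidean algorithm or factoring: gcd(20,145) = 5


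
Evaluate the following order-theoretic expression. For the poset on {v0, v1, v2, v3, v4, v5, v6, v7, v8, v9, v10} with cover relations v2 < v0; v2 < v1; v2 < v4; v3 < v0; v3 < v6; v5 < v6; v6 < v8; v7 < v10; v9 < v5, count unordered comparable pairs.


A comparable pair {a,b} has a < b or b < a in the order.
Count unordered pairs where one element is strictly below the other.
Examples: {v0,v2}, {v0,v3}, {v1,v2}, {v2,v4}, ...
Total comparable pairs: 13


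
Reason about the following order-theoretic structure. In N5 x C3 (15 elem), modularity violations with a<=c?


Modular law: if a <= c then a v (b ^ c) = (a v b) ^ c.
Check all triples (a,b,c) with a <= c among 15 elements.
  e.g. a=(a,0), b=(c,0), c=(b,0): lhs=(a,0) != rhs=(b,0)
  e.g. a=(a,0), b=(c,1), c=(b,0): lhs=(a,0) != rhs=(b,0)
Total violating triples: 18


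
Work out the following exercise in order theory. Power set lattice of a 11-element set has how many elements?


Power set = 2^n.
2^11 = 2048


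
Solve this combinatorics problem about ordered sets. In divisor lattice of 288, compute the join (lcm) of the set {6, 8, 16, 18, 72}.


In a divisor lattice, join = lcm (least common multiple).
Compute lcm iteratively: start with first element, then lcm(current, next).
Elements: [6, 8, 16, 18, 72]
lcm(6,8) = 24
lcm(24,16) = 48
lcm(48,18) = 144
lcm(144,72) = 144
Final lcm = 144


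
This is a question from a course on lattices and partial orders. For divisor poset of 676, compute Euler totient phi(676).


phi(n) = n * prod_{p|n} (1 - 1/p).
Prime divisors of 676: [2, 13]
phi(676) = 676 * (1 - 1/2) * (1 - 1/13)
phi(676) = 312


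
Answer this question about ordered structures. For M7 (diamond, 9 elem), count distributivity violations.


Distributive law: a ^ (b v c) = (a ^ b) v (a ^ c).
Check all 9^3 = 729 ordered triples (a,b,c).
  e.g. a=a1, b=a2, c=a3: lhs=a1 != rhs=0
  e.g. a=a1, b=a2, c=a4: lhs=a1 != rhs=0
Total violating triples: 210


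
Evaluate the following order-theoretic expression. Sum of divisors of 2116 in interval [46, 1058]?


Interval [46,1058] in divisors of 2116: [46, 1058]
Sum = 1104


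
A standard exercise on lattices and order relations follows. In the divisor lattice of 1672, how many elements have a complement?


An element a is complemented if some b has a meet b = bottom, a join b = top.
a is complemented iff gcd(a, n/a)=1, i.e. a is a unitary divisor of 1672.
Complemented elements: 1, 8, 11, 19, 88, 152, ... (2 more)
Count: 8


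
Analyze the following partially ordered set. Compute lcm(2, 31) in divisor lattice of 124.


In a divisor lattice, join = lcm (least common multiple).
gcd(2,31) = 1
lcm(2,31) = 2*31/gcd = 62/1 = 62


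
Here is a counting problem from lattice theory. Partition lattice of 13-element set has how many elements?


B(n) = number of set partitions of an n-element set.
B(n) satisfies the recurrence: B(n+1) = sum_k C(n,k)*B(k).
B(13) = 27644437


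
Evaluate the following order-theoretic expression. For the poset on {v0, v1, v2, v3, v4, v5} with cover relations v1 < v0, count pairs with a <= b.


The order relation is {(a,b) : a <= b}, reflexive so it includes (a,a).
Examples: (v0,v0), (v1,v0), (v1,v1), (v2,v2), (v3,v3), ...
Total ordered pairs: 7


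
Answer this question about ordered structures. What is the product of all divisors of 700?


Divisors of 700: [1, 2, 4, 5, 7, 10, 14, 20, 25, 28, 35, 50, 70, 100, 140, 175, 350, 700]
Product = n^(d(n)/2) = 700^(18/2)
Product = 40353607000000000000000000


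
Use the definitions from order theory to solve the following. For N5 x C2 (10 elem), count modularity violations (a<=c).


Modular law: if a <= c then a v (b ^ c) = (a v b) ^ c.
Check all triples (a,b,c) with a <= c among 10 elements.
  e.g. a=(a,0), b=(c,0), c=(b,0): lhs=(a,0) != rhs=(b,0)
  e.g. a=(a,0), b=(c,1), c=(b,0): lhs=(a,0) != rhs=(b,0)
Total violating triples: 6


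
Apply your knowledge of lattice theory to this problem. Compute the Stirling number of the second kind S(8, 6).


S(n,k) = k*S(n-1,k) + S(n-1,k-1).
S(7,6) = 21, S(7,5) = 140
S(8,6) = 6*21 + 140 = 126 + 140
S(8,6) = 266


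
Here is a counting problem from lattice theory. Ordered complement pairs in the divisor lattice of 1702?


Complement pair (a,b): a meet b = bottom, a join b = top.
Here: gcd(a,b)=1 and lcm(a,b)=1702, i.e. a*b=1702 with a,b coprime.
Pairs found: (1,1702), (2,851), (23,74), (37,46), ... (4 more)
Total ordered pairs: 8


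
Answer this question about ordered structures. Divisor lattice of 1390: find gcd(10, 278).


In a divisor lattice, meet = gcd (greatest common divisor).
By Euclidean algorithm or factoring: gcd(10,278) = 2


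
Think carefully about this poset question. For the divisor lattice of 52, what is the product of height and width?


Height = length of longest chain minus 1; width = size of largest antichain.
A maximum chain: 1 | 13 | 26 | 52  (height 3).
A maximum antichain: {2, 13}  (width 2).
Product = 3 * 2 = 6


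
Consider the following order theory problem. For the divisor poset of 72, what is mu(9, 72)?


In a divisor lattice, mu(a,b) = mu(b/a) where mu is the classical Mobius function.
b/a = 72/9 = 8
Prime factorization of 8: primes [2]
8 is not squarefree, so mu(8) = 0


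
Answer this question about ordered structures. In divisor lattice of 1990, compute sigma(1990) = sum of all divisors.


sigma(n) = sum of divisors.
Divisors of 1990: [1, 2, 5, 10, 199, 398, 995, 1990]
Sum = 3600


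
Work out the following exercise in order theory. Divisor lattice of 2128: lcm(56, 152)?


Join=lcm.
gcd(56,152)=8
lcm=1064


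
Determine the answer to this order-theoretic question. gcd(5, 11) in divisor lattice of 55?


Meet=gcd.
gcd(5,11)=1


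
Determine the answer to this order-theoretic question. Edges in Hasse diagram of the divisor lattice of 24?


A cover relation a -< b holds when a < b with no c strictly between.
Cover relations:
  1 -< 2
  1 -< 3
  2 -< 4
  2 -< 6
  3 -< 6
  4 -< 8
  4 -< 12
  6 -< 12
  ...2 more
Total: 10


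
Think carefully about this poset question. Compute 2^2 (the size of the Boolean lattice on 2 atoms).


Power set = 2^n.
2^2 = 4


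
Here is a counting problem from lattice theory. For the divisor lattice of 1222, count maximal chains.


A maximal chain goes from the minimum element to a maximal element via cover relations.
Counting all min-to-max paths in the cover graph.
Total maximal chains: 6


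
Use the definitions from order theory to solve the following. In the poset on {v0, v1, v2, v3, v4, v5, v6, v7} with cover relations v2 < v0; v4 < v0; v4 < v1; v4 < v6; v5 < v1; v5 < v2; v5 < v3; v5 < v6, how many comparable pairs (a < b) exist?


A comparable pair {a,b} has a < b or b < a in the order.
Count unordered pairs where one element is strictly below the other.
Examples: {v0,v2}, {v0,v4}, {v0,v5}, {v1,v4}, ...
Total comparable pairs: 9


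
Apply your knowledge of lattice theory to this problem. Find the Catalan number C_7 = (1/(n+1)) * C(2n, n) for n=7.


C(n) = C(2n, n) / (n+1).
C(14, 7) = 3432
C(7) = 3432 / 8 = 429


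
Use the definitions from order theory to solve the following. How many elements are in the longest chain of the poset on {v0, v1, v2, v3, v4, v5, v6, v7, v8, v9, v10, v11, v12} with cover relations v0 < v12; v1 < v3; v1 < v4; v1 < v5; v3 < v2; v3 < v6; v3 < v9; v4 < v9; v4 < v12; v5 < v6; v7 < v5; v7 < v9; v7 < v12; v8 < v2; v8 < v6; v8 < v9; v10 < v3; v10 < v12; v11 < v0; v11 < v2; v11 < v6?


A chain is a totally ordered subset; we count the number of elements in a maximum chain.
Compute, for each element x, the size of the longest chain ending at x:
  v1: 1
  v7: 1
  v8: 1
  v10: 1
  v11: 1
  v0: 2
  ...
A maximum chain: v1 < v3 < v2
Number of elements in the longest chain: 3


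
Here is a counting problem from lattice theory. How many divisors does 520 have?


Divisors of 520: [1, 2, 4, 5, 8, 10, 13, 20, 26, 40, 52, 65, 104, 130, 260, 520]
Count: 16


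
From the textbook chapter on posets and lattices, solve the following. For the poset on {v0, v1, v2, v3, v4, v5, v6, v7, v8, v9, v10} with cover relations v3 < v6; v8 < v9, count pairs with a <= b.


The order relation is {(a,b) : a <= b}, reflexive so it includes (a,a).
Examples: (v0,v0), (v1,v1), (v10,v10), (v2,v2), (v3,v3), ...
Total ordered pairs: 13


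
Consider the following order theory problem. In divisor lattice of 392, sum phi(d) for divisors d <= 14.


Divisors of 392 up to 14: [1, 2, 4, 7, 8, 14]
phi values: [1, 1, 2, 6, 4, 6]
Sum = 20


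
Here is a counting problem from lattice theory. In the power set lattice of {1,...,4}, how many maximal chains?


A maximal chain goes from the minimum element to a maximal element via cover relations.
Counting all min-to-max paths in the cover graph.
Total maximal chains: 24


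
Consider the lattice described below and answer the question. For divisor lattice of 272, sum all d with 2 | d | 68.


Interval [2,68] in divisors of 272: [2, 4, 34, 68]
Sum = 108


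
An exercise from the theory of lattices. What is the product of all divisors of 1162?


Divisors of 1162: [1, 2, 7, 14, 83, 166, 581, 1162]
Product = n^(d(n)/2) = 1162^(8/2)
Product = 1823158859536


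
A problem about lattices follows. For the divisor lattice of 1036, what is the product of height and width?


Height = length of longest chain minus 1; width = size of largest antichain.
A maximum chain: 1 | 37 | 259 | 518 | 1036  (height 4).
A maximum antichain: {4, 14, 74, 259}  (width 4).
Product = 4 * 4 = 16


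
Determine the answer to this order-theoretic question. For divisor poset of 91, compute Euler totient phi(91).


phi(n) = n * prod_{p|n} (1 - 1/p).
Prime divisors of 91: [7, 13]
phi(91) = 91 * (1 - 1/7) * (1 - 1/13)
phi(91) = 72


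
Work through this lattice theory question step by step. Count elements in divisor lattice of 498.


Divisors of 498: [1, 2, 3, 6, 83, 166, 249, 498]
Count: 8


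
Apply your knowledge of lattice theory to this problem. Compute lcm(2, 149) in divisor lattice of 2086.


In a divisor lattice, join = lcm (least common multiple).
gcd(2,149) = 1
lcm(2,149) = 2*149/gcd = 298/1 = 298


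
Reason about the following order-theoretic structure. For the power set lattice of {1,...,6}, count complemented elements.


An element a is complemented if some b has a meet b = bottom, a join b = top.
every subset A has complement S\A, so all elements are complemented.
Complemented elements: {}, {1}, {2}, {3}, {4}, {5}, ... (58 more)
Count: 64


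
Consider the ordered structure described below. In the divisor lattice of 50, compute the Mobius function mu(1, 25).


In a divisor lattice, mu(a,b) = mu(b/a) where mu is the classical Mobius function.
b/a = 25/1 = 25
Prime factorization of 25: primes [5]
25 is not squarefree, so mu(25) = 0


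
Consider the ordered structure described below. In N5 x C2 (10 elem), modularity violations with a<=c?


Modular law: if a <= c then a v (b ^ c) = (a v b) ^ c.
Check all triples (a,b,c) with a <= c among 10 elements.
  e.g. a=(a,0), b=(c,0), c=(b,0): lhs=(a,0) != rhs=(b,0)
  e.g. a=(a,0), b=(c,1), c=(b,0): lhs=(a,0) != rhs=(b,0)
Total violating triples: 6


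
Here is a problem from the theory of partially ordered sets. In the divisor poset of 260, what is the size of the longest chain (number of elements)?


A chain is a totally ordered subset; we count the number of elements in a maximum chain.
Compute, for each element x, the size of the longest chain ending at x:
  1: 1
  2: 2
  5: 2
  13: 2
  4: 3
  10: 3
  ...
A maximum chain: 1 < 2 < 4 < 20 < 260
Number of elements in the longest chain: 5


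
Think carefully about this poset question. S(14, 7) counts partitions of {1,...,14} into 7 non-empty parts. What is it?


S(n,k) = k*S(n-1,k) + S(n-1,k-1).
S(13,7) = 5715424, S(13,6) = 9321312
S(14,7) = 7*5715424 + 9321312 = 40007968 + 9321312
S(14,7) = 49329280


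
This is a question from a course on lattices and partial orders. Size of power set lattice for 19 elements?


Power set = 2^n.
2^19 = 524288


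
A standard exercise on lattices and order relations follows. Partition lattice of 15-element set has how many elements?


B(n) = number of set partitions of an n-element set.
B(n) satisfies the recurrence: B(n+1) = sum_k C(n,k)*B(k).
B(15) = 1382958545


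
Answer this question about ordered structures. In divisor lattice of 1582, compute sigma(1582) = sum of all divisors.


sigma(n) = sum of divisors.
Divisors of 1582: [1, 2, 7, 14, 113, 226, 791, 1582]
Sum = 2736


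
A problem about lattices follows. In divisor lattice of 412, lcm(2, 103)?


Join=lcm.
gcd(2,103)=1
lcm=206


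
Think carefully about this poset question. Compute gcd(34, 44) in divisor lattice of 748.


In a divisor lattice, meet = gcd (greatest common divisor).
By Euclidean algorithm or factoring: gcd(34,44) = 2


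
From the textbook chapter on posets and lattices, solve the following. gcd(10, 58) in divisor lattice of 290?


Meet=gcd.
gcd(10,58)=2


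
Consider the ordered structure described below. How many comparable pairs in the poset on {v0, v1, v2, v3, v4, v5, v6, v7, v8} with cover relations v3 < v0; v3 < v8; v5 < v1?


A comparable pair {a,b} has a < b or b < a in the order.
Count unordered pairs where one element is strictly below the other.
Examples: {v0,v3}, {v1,v5}, {v3,v8}
Total comparable pairs: 3
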